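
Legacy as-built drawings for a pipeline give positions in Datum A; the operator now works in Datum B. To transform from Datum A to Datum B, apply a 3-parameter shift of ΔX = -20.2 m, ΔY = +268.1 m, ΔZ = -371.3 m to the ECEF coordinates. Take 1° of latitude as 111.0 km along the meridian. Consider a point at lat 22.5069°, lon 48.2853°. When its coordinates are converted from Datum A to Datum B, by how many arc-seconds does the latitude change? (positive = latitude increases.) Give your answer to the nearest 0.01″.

Δφ = -13.44″

sin φ = 0.382795, cos φ = 0.923833, sin λ = 0.746467, cos λ = 0.665422.
North component: ΔN = −sin φ cos λ·ΔX − sin φ sin λ·ΔY + cos φ·ΔZ = −(0.382795)(0.665422)(-20.2) − (0.382795)(0.746467)(268.1) + (0.923833)(-371.3) = -414.48 m.
1° of latitude spans 111000 m, so Δφ = -414.48 / 111000 × 3600 = -13.443″.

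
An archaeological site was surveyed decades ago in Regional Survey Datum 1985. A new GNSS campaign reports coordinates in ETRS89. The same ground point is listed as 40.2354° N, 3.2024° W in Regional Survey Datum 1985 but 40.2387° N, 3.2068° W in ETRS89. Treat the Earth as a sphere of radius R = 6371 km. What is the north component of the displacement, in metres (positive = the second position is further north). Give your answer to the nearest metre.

Δφ = 40.2387° − 40.2354° = +0.0033°; Δλ = -3.2068° − -3.2024° = -0.0044°.
1° along a meridian = πR/180 = 111195 m.
ΔN = Δφ × 111195 = 366.9 m; ΔE = Δλ × 111195 × cos(40.2354°) = -0.0044 × 111195 × 0.763397 = -373.5 m.

ΔN = 367 m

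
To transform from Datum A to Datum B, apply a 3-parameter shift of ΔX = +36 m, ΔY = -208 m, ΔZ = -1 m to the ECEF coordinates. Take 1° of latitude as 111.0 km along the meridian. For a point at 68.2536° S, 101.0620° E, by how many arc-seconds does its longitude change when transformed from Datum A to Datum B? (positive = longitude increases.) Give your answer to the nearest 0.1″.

sin φ = -0.928833, cos φ = 0.370499, sin λ = 0.981420, cos λ = -0.191871.
East component: ΔE = −sin λ·ΔX + cos λ·ΔY = −(0.981420)(36) + (-0.191871)(-208) = 4.58 m.
1° of latitude spans 111000 m; at latitude φ, 1° of longitude spans that × cos φ = 41125.4 m, so Δλ = 4.58 / 41125.4 × 3600 = 0.401″.

Δλ = 0.4″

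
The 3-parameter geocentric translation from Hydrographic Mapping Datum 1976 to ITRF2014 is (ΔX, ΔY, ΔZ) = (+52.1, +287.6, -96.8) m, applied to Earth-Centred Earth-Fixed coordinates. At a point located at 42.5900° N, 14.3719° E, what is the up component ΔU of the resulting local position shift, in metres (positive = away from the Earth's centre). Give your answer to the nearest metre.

ΔU = 24 m

The local up (radial) axis is (cos φ cos λ, cos φ sin λ, sin φ), giving ΔU = 37.156 + 52.556 − 65.509 = 24.20 m.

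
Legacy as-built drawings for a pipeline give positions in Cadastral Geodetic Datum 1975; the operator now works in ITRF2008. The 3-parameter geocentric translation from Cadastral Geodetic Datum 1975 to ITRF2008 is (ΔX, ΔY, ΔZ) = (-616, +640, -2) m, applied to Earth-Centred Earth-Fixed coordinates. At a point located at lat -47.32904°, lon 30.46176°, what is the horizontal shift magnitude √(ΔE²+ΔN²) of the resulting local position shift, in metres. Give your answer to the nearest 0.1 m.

877.4 m

The local east axis at (φ, λ) is (−sin λ, cos λ, 0), so ΔE = −sin(30.46176°)·(-616) + cos(30.46176°)·640 = 863.95 m.
The local north axis is (−sin φ cos λ, −sin φ sin λ, cos φ), giving ΔN = -390.402 + 238.559 − 1.356 = -153.20 m.
Horizontal magnitude = √(ΔE² + ΔN²) = √(863.95² + (-153.20)²) = 877.43 m.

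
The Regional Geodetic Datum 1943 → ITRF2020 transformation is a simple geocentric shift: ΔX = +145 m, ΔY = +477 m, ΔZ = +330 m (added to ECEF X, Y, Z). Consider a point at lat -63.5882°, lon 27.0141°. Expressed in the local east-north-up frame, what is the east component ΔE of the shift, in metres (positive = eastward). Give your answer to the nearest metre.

ΔE = 359 m

The local east axis at (φ, λ) is (−sin λ, cos λ, 0), so ΔE = −sin(27.0141°)·145 + cos(27.0141°)·477 = 359.10 m.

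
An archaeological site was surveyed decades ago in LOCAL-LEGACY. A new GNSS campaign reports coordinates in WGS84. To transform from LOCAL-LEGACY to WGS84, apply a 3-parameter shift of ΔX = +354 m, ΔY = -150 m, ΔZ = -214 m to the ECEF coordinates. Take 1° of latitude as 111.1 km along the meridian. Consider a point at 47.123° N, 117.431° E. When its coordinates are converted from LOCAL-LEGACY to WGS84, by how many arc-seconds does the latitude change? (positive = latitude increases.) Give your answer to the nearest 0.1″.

sin φ = 0.732816, cos φ = 0.680427, sin λ = 0.887566, cos λ = -0.460680.
North component: ΔN = −sin φ cos λ·ΔX − sin φ sin λ·ΔY + cos φ·ΔZ = −(0.732816)(-0.460680)(354) − (0.732816)(0.887566)(-150) + (0.680427)(-214) = 71.46 m.
1° of latitude spans 111100 m, so Δφ = 71.46 / 111100 × 3600 = 2.316″.

Δφ = 2.3″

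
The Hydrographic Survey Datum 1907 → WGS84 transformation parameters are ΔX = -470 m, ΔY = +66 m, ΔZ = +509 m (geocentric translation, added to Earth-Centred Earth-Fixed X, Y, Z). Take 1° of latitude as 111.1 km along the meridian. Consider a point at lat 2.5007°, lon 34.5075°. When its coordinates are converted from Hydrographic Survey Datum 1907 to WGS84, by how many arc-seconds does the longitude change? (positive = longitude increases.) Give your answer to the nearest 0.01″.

sin φ = 0.043632, cos φ = 0.999048, sin λ = 0.566514, cos λ = 0.824052.
East component: ΔE = −sin λ·ΔX + cos λ·ΔY = −(0.566514)(-470) + (0.824052)(66) = 320.65 m.
1° of latitude spans 111100 m; at latitude φ, 1° of longitude spans that × cos φ = 110994.2 m, so Δλ = 320.65 / 110994.2 × 3600 = 10.400″.

Δλ = 10.40″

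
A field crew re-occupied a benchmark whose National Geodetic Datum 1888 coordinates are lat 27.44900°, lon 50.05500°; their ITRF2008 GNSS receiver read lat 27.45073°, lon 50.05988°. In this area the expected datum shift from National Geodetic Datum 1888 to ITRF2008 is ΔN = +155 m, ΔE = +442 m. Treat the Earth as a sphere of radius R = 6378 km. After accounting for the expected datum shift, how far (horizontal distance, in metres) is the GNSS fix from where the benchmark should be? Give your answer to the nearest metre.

Observed coordinate differences: Δφ = +0.00173°, Δλ = +0.00488°.
Converting to metres (1° lat = 111317 m, cos φ = 0.887421): observed ΔN = 192.6 m, observed ΔE = 482.1 m.
Subtracting the expected shift leaves a residual of 192.6 − (155) = 37.6 m north and 482.1 − (442) = 40.1 m east.
Residual distance = √(37.6² + 40.1²) = 54.9 m.

55 m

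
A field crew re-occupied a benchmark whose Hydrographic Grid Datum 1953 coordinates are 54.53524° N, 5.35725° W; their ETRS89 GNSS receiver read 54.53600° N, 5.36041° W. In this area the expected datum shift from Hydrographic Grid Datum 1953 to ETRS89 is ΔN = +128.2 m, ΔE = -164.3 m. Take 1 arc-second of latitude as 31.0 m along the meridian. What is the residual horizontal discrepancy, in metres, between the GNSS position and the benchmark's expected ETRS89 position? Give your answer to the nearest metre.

59 m

Observed coordinate differences: Δφ = +0.00076°, Δλ = -0.00316°.
Converting to metres (1° lat = 111600 m, cos φ = 0.580202): observed ΔN = 84.8 m, observed ΔE = -204.6 m.
Subtracting the expected shift leaves a residual of 84.8 − (128.2) = -43.4 m north and -204.6 − (-164.3) = -40.3 m east.
Residual distance = √((-43.4)² + (-40.3)²) = 59.2 m.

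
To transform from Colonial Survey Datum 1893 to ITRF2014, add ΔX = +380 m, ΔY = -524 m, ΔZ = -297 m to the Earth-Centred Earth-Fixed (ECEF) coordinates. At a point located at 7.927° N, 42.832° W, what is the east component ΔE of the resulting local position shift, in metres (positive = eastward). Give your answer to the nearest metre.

At φ = 7.927°, λ = -42.832°: sin φ = 0.137911, cos φ = 0.990445, sin λ = -0.679851, cos λ = 0.733350.
ΔE = −sin λ·ΔX + cos λ·ΔY = −(-0.679851)·(380) + (0.733350)·(-524) = -125.93 m.

ΔE = -126 m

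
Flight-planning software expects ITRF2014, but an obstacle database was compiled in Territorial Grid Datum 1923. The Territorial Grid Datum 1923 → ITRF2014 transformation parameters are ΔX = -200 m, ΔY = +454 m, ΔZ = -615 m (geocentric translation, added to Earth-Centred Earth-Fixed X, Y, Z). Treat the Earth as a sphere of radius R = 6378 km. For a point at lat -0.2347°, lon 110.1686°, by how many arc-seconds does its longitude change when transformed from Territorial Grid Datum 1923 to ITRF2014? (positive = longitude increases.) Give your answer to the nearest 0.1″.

sin φ = -0.004096, cos φ = 0.999992, sin λ = 0.938682, cos λ = -0.344784.
East component: ΔE = −sin λ·ΔX + cos λ·ΔY = −(0.938682)(-200) + (-0.344784)(454) = 31.20 m.
1° of latitude spans πR/180 = 111317 m; at latitude φ, 1° of longitude spans that × cos φ = 111316.2 m, so Δλ = 31.20 / 111316.2 × 3600 = 1.009″.

Δλ = 1.0″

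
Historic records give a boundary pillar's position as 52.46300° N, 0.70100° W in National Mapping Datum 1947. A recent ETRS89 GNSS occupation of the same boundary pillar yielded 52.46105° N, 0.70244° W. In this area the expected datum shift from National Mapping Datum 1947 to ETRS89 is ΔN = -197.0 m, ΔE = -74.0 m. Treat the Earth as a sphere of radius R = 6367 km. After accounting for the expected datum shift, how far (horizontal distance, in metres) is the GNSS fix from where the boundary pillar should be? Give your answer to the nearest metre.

31 m

Observed coordinate differences: Δφ = -0.00195°, Δλ = -0.00144°.
Converting to metres (1° lat = 111125 m, cos φ = 0.609274): observed ΔN = -216.7 m, observed ΔE = -97.5 m.
Subtracting the expected shift leaves a residual of -216.7 − (-197.0) = -19.7 m north and -97.5 − (-74.0) = -23.5 m east.
Residual distance = √((-19.7)² + (-23.5)²) = 30.7 m.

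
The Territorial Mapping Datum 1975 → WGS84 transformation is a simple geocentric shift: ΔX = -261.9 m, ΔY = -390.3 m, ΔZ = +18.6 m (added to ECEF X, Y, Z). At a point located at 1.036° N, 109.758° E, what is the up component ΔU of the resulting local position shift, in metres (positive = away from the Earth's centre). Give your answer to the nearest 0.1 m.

The local up (radial) axis is (cos φ cos λ, cos φ sin λ, sin φ), giving ΔU = 88.520 − 367.263 + 0.336 = -278.41 m.

ΔU = -278.4 m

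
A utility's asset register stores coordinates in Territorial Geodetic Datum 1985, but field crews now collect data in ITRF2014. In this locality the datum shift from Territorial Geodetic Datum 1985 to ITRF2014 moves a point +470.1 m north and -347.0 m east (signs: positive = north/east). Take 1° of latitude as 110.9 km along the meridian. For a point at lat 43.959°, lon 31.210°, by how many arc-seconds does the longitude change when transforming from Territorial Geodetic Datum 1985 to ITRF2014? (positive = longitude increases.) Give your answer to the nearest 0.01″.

At latitude 43.959°, cos φ = 0.719837.
1° of longitude at this latitude = 110.9 × cos φ = 79.83 km, so Δλ = -347.0 / 79829.9 = -0.0043467° = -15.648″.

Δλ = -15.65″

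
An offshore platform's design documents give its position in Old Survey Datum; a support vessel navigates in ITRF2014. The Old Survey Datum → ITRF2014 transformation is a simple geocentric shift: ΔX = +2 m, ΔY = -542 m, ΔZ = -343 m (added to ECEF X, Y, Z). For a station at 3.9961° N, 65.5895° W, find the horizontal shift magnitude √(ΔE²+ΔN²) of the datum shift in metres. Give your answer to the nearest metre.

The local east axis at (φ, λ) is (−sin λ, cos λ, 0), so ΔE = −sin(-65.5895°)·2 + cos(-65.5895°)·(-542) = -222.17 m.
The local north axis is (−sin φ cos λ, −sin φ sin λ, cos φ), giving ΔN = -0.058 − 34.395 − 342.166 = -376.62 m.
Horizontal magnitude = √(ΔE² + ΔN²) = √((-222.17)² + (-376.62)²) = 437.27 m.

437 m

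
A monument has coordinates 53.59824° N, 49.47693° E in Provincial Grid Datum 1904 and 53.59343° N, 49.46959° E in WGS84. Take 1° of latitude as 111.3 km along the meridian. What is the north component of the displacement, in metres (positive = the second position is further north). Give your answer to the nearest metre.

Δφ = 53.59343° − 53.59824° = -0.00481°; Δλ = 49.46959° − 49.47693° = -0.00734°.
ΔN = Δφ × 111300 = -535.4 m; ΔE = Δλ × 111300 × cos(53.59824°) = -0.00734 × 111300 × 0.593444 = -484.8 m.

ΔN = -535 m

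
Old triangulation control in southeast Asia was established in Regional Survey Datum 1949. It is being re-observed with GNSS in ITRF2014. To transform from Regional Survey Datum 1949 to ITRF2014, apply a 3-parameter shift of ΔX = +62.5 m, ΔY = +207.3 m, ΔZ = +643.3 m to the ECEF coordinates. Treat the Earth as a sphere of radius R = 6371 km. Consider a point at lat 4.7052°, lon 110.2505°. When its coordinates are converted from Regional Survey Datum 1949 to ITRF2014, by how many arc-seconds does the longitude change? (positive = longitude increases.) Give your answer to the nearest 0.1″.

sin φ = 0.082029, cos φ = 0.996630, sin λ = 0.938188, cos λ = -0.346125.
East component: ΔE = −sin λ·ΔX + cos λ·ΔY = −(0.938188)(62.5) + (-0.346125)(207.3) = -130.39 m.
1° of latitude spans πR/180 = 111195 m; at latitude φ, 1° of longitude spans that × cos φ = 110820.2 m, so Δλ = -130.39 / 110820.2 × 3600 = -4.236″.

Δλ = -4.2″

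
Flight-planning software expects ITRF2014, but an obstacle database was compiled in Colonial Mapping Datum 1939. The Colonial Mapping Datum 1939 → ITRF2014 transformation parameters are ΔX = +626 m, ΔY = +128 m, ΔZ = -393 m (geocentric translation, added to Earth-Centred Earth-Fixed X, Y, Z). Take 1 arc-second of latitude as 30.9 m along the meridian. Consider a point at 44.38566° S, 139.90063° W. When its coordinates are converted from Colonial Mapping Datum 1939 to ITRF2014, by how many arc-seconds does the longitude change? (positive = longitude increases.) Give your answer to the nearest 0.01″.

Δλ = 13.83″

sin φ = -0.699485, cos φ = 0.714648, sin λ = -0.644115, cos λ = -0.764928.
East component: ΔE = −sin λ·ΔX + cos λ·ΔY = −(-0.644115)(626) + (-0.764928)(128) = 305.31 m.
1° of latitude spans 3600 × 30.90 = 111240 m; at latitude φ, 1° of longitude spans that × cos φ = 79497.4 m, so Δλ = 305.31 / 79497.4 × 3600 = 13.826″.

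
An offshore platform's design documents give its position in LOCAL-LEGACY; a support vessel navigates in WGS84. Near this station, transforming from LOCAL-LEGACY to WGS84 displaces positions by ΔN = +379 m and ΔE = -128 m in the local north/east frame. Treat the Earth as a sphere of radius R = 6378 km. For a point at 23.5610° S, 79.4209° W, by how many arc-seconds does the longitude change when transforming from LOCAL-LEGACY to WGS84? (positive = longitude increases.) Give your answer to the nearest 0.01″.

At latitude -23.5610°, cos φ = 0.916635.
One radian of longitude at latitude φ spans R cos φ, so Δλ = ΔE / (R cos φ) = -128.0 / (6378000 × 0.916635) = -2.1894e-05 rad = -4.516″.

Δλ = -4.52″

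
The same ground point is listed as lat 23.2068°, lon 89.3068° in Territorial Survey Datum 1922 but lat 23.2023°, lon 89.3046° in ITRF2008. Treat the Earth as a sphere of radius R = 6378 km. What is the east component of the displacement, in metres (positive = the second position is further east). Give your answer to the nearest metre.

Δφ = 23.2023° − 23.2068° = -0.0045°; Δλ = 89.3046° − 89.3068° = -0.0022°.
1° along a meridian = πR/180 = 111317 m.
ΔN = Δφ × 111317 = -500.9 m; ΔE = Δλ × 111317 × cos(23.2068°) = -0.0022 × 111317 × 0.919089 = -225.1 m.

ΔE = -225 m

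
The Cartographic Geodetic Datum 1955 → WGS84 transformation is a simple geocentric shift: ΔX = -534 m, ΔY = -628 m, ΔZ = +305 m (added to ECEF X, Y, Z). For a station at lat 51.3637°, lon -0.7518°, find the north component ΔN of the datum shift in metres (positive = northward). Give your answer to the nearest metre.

ΔN = 601 m

At φ = 51.3637°, λ = -0.7518°: sin φ = 0.781125, cos φ = 0.624375, sin λ = -0.013121, cos λ = 0.999914.
ΔN = −sin φ cos λ·ΔX − sin φ sin λ·ΔY + cos φ·ΔZ = −(0.781125)(0.999914)(-534) − (0.781125)(-0.013121)(-628) + (0.624375)(305) = 601.08 m.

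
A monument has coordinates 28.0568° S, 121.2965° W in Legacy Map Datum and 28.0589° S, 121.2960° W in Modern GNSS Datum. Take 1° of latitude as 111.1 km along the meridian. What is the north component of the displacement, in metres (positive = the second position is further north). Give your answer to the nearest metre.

ΔN = -233 m

Δφ = -28.0589° − -28.0568° = -0.0021°; Δλ = -121.2960° − -121.2965° = +0.0005°.
ΔN = Δφ × 111100 = -233.3 m; ΔE = Δλ × 111100 × cos(-28.0568°) = +0.0005 × 111100 × 0.882482 = 49.0 m.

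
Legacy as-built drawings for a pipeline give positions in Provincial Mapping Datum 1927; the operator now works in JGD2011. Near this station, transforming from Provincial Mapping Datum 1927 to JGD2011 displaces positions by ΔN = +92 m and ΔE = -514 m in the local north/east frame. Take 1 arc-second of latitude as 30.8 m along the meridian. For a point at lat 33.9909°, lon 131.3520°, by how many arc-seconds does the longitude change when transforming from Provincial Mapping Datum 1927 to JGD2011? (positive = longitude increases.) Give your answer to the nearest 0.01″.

Δλ = -20.13″

At latitude 33.9909°, cos φ = 0.829126.
1″ of longitude at this latitude = 30.80 × cos φ = 25.5371 m, so Δλ = -514.0 / 25.5371 = -20.128″.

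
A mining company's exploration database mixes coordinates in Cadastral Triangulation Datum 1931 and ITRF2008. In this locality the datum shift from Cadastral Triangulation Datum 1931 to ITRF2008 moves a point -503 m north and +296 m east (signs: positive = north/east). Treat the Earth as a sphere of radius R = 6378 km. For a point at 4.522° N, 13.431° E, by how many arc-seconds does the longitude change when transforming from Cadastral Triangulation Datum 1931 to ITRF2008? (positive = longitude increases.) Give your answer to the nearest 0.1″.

At latitude 4.522°, cos φ = 0.996887.
One radian of longitude at latitude φ spans R cos φ, so Δλ = ΔE / (R cos φ) = 296.0 / (6378000 × 0.996887) = 4.6554e-05 rad = 9.603″.

Δλ = 9.6″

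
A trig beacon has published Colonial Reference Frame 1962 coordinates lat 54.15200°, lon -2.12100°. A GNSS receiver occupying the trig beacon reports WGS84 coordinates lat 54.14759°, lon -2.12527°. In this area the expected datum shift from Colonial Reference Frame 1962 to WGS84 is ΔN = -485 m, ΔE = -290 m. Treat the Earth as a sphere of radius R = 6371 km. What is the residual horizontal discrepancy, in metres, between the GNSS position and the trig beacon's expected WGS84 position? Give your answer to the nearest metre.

Observed coordinate differences: Δφ = -0.00441°, Δλ = -0.00427°.
Converting to metres (1° lat = 111195 m, cos φ = 0.585637): observed ΔN = -490.4 m, observed ΔE = -278.1 m.
Subtracting the expected shift leaves a residual of -490.4 − (-485) = -5.4 m north and -278.1 − (-290) = 11.9 m east.
Residual distance = √((-5.4)² + 11.9²) = 13.1 m.

13 m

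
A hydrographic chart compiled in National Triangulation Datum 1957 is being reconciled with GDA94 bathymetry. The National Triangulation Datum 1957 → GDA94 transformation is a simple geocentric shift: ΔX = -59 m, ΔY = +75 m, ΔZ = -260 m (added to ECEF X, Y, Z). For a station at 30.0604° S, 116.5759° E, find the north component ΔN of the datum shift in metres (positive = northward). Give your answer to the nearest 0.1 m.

The local north axis is (−sin φ cos λ, −sin φ sin λ, cos φ), giving ΔN = 13.222 + 33.599 − 225.029 = -178.21 m.

ΔN = -178.2 m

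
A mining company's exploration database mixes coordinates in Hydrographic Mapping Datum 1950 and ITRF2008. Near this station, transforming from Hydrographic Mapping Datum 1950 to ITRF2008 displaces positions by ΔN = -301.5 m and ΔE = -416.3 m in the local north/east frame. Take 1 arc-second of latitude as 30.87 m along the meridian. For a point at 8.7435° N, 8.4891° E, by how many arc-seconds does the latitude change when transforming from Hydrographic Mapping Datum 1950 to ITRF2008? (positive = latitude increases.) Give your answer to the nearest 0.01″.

Δφ = -9.77″

1″ of latitude = 30.87 m, so Δφ = -301.5 / 30.87 = -9.767″.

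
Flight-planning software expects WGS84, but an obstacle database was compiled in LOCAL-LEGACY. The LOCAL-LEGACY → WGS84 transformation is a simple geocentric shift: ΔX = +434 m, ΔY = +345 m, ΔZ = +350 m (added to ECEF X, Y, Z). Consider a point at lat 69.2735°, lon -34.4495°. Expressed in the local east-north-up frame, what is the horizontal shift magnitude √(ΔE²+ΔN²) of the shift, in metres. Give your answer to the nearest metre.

531 m

At φ = 69.2735°, λ = -34.4495°: sin φ = 0.935280, cos φ = 0.353907, sin λ = -0.565680, cos λ = 0.824625.
ΔE = −sin λ·ΔX + cos λ·ΔY = −(-0.565680)·(434) + (0.824625)·(345) = 530.00 m.
ΔN = −sin φ cos λ·ΔX − sin φ sin λ·ΔY + cos φ·ΔZ = −(0.935280)(0.824625)(434) − (0.935280)(-0.565680)(345) + (0.353907)(350) = -28.33 m.
Horizontal magnitude = √(ΔE² + ΔN²) = √(530.00² + (-28.33)²) = 530.76 m.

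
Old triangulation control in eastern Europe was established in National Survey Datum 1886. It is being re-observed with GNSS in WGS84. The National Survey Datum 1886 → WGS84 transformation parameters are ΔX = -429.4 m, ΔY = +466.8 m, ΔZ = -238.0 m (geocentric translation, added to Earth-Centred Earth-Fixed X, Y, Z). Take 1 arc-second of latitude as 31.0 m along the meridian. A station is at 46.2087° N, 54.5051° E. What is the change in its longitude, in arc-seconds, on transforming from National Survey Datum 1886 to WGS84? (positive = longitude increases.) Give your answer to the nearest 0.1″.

sin φ = 0.721865, cos φ = 0.692034, sin λ = 0.814167, cos λ = 0.580630.
East component: ΔE = −sin λ·ΔX + cos λ·ΔY = −(0.814167)(-429.4) + (0.580630)(466.8) = 620.64 m.
1° of latitude spans 3600 × 31.00 = 111600 m; at latitude φ, 1° of longitude spans that × cos φ = 77230.9 m, so Δλ = 620.64 / 77230.9 × 3600 = 28.930″.

Δλ = 28.9″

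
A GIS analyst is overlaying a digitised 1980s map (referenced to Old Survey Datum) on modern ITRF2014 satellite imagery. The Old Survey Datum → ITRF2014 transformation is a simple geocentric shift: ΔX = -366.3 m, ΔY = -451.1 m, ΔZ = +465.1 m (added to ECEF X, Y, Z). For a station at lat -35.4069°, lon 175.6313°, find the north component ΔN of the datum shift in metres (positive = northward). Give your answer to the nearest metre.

ΔN = 571 m

At φ = -35.4069°, λ = 175.6313°: sin φ = -0.579379, cos φ = 0.815058, sin λ = 0.076174, cos λ = -0.997095.
ΔN = −sin φ cos λ·ΔX − sin φ sin λ·ΔY + cos φ·ΔZ = −(-0.579379)(-0.997095)(-366.3) − (-0.579379)(0.076174)(-451.1) + (0.815058)(465.1) = 570.78 m.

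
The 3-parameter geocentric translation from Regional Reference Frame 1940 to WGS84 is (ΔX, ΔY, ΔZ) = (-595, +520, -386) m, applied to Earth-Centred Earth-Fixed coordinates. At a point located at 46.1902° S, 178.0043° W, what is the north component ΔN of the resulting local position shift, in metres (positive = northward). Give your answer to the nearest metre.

The local north axis is (−sin φ cos λ, −sin φ sin λ, cos φ), giving ΔN = 429.116 − 13.068 − 267.215 = 148.83 m.

ΔN = 149 m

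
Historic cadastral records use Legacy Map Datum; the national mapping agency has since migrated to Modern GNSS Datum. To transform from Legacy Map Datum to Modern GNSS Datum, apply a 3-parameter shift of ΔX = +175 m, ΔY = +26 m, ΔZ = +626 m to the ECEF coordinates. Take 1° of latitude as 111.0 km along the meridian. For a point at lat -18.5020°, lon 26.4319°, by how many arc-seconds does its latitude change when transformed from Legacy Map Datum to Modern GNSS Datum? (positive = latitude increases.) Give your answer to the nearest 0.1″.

Δφ = 21.0″

sin φ = -0.317338, cos φ = 0.948313, sin λ = 0.445134, cos λ = 0.895464.
North component: ΔN = −sin φ cos λ·ΔX − sin φ sin λ·ΔY + cos φ·ΔZ = −(-0.317338)(0.895464)(175) − (-0.317338)(0.445134)(26) + (0.948313)(626) = 647.05 m.
1° of latitude spans 111000 m, so Δφ = 647.05 / 111000 × 3600 = 20.985″.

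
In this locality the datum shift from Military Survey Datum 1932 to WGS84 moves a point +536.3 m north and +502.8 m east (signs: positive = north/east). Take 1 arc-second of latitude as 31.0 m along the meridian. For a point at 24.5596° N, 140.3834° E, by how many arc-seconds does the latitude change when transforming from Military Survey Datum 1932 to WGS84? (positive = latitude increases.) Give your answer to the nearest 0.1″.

1″ of latitude = 31.00 m, so Δφ = 536.3 / 31.00 = 17.300″.

Δφ = 17.3″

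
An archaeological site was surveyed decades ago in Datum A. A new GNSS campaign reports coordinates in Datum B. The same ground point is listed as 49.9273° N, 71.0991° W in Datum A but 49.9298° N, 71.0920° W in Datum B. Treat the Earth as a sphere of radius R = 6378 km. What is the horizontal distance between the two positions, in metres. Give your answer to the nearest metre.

580 m

Δφ = 49.9298° − 49.9273° = +0.0025°; Δλ = -71.0920° − -71.0991° = +0.0071°.
1° along a meridian = πR/180 = 111317 m.
ΔN = Δφ × 111317 = 278.3 m; ΔE = Δλ × 111317 × cos(49.9273°) = +0.0071 × 111317 × 0.643759 = 508.8 m.
Distance = √(ΔE² + ΔN²) = √(508.8² + 278.3²) = 579.9 m.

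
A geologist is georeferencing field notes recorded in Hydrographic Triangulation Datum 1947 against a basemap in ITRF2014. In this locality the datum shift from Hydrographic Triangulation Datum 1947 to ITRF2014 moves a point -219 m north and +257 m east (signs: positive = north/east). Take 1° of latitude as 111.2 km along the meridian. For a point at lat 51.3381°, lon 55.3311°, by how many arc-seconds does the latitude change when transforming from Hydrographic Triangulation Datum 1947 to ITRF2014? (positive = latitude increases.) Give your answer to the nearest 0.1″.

1° of latitude = 111.2 km, so Δφ = -219.0 / 111200 = -0.0019694° = -7.090″.

Δφ = -7.1″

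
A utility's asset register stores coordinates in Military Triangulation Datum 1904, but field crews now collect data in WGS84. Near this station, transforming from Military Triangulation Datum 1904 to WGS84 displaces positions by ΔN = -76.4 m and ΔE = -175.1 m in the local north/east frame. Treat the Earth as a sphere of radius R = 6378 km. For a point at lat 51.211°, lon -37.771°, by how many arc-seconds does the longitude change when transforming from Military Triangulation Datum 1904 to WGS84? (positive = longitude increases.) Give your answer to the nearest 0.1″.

At latitude 51.211°, cos φ = 0.626454.
One radian of longitude at latitude φ spans R cos φ, so Δλ = ΔE / (R cos φ) = -175.1 / (6378000 × 0.626454) = -4.3824e-05 rad = -9.039″.

Δλ = -9.0″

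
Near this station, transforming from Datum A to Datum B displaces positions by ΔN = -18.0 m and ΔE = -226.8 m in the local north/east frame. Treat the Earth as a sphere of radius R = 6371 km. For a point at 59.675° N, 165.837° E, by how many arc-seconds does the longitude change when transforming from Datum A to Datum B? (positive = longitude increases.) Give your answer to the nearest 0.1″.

At latitude 59.675°, cos φ = 0.504904.
One radian of longitude at latitude φ spans R cos φ, so Δλ = ΔE / (R cos φ) = -226.8 / (6371000 × 0.504904) = -7.0506e-05 rad = -14.543″.

Δλ = -14.5″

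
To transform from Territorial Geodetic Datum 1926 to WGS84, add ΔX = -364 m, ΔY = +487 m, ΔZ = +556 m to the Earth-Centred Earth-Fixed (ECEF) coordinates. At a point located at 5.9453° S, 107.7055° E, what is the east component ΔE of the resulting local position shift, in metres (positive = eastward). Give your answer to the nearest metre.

ΔE = 199 m

The local east axis at (φ, λ) is (−sin λ, cos λ, 0), so ΔE = −sin(107.7055°)·(-364) + cos(107.7055°)·487 = 198.65 m.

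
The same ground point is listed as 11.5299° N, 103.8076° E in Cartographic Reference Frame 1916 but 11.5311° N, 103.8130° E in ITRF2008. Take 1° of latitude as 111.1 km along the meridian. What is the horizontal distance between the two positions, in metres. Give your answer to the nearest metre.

Δφ = 11.5311° − 11.5299° = +0.0012°; Δλ = 103.8130° − 103.8076° = +0.0054°.
ΔN = Δφ × 111100 = 133.3 m; ΔE = Δλ × 111100 × cos(11.5299°) = +0.0054 × 111100 × 0.979821 = 587.8 m.
Distance = √(ΔE² + ΔN²) = √(587.8² + 133.3²) = 602.8 m.

603 m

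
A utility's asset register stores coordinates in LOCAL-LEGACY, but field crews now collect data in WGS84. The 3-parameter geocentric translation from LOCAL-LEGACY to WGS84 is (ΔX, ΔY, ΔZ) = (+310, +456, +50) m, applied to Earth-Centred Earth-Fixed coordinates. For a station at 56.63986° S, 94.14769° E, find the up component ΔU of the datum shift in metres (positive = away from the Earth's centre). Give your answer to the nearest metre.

ΔU = 196 m

The local up (radial) axis is (cos φ cos λ, cos φ sin λ, sin φ), giving ΔU = -12.330 + 250.098 − 41.762 = 196.01 m.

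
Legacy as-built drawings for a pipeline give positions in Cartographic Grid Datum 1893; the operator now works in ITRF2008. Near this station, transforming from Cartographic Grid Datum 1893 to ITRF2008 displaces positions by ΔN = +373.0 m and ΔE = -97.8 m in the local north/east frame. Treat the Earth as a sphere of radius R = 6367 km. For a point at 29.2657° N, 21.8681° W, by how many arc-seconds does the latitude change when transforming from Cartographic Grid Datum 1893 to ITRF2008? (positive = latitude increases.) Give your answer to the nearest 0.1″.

Δφ = 12.1″

On a sphere of radius R, 1 rad of latitude = R, so Δφ = ΔN / R = 373.0 / 6367000 = 5.8583e-05 rad = 12.084″.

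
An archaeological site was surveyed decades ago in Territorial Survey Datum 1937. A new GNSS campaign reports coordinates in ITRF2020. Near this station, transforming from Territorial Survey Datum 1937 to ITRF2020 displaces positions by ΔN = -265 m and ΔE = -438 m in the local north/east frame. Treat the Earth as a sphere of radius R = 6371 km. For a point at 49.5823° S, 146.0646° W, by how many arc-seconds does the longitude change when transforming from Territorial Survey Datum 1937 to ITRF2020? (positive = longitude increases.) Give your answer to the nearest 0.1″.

Δλ = -21.9″

At latitude -49.5823°, cos φ = 0.648355.
One radian of longitude at latitude φ spans R cos φ, so Δλ = ΔE / (R cos φ) = -438.0 / (6371000 × 0.648355) = -1.0604e-04 rad = -21.872″.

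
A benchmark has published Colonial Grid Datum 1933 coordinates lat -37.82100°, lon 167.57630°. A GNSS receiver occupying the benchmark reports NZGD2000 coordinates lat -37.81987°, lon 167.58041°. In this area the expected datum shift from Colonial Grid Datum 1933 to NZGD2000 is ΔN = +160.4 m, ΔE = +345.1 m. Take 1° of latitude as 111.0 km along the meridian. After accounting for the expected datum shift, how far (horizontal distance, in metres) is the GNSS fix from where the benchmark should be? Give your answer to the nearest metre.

38 m

Observed coordinate differences: Δφ = +0.00113°, Δλ = +0.00411°.
Converting to metres (1° lat = 111000 m, cos φ = 0.789930): observed ΔN = 125.4 m, observed ΔE = 360.4 m.
Subtracting the expected shift leaves a residual of 125.4 − (160.4) = -35.0 m north and 360.4 − (345.1) = 15.3 m east.
Residual distance = √((-35.0)² + 15.3²) = 38.2 m.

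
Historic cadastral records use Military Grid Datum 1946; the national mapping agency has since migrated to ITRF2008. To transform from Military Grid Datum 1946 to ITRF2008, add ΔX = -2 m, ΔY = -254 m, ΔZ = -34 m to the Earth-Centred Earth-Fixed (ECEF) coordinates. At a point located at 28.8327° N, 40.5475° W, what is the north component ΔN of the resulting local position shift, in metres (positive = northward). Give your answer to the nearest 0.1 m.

The local north axis is (−sin φ cos λ, −sin φ sin λ, cos φ), giving ΔN = 0.733 − 79.630 − 29.785 = -108.68 m.

ΔN = -108.7 m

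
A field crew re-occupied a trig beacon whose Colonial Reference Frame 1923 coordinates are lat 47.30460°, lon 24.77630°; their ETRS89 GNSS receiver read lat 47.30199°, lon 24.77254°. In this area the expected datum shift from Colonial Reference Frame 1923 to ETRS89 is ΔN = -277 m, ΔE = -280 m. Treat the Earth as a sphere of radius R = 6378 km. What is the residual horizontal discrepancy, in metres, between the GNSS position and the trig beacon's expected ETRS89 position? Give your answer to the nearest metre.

Observed coordinate differences: Δφ = -0.00261°, Δλ = -0.00376°.
Converting to metres (1° lat = 111317 m, cos φ = 0.678101): observed ΔN = -290.5 m, observed ΔE = -283.8 m.
Subtracting the expected shift leaves a residual of -290.5 − (-277) = -13.5 m north and -283.8 − (-280) = -3.8 m east.
Residual distance = √((-13.5)² + (-3.8)²) = 14.1 m.

14 m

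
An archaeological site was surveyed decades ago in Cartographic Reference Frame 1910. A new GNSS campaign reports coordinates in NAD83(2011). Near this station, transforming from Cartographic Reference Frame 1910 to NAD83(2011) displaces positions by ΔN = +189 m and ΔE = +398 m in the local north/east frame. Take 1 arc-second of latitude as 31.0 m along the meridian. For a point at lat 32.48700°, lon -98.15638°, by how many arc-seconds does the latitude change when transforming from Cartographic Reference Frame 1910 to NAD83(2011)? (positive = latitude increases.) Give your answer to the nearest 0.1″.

1″ of latitude = 31.00 m, so Δφ = 189.0 / 31.00 = 6.097″.

Δφ = 6.1″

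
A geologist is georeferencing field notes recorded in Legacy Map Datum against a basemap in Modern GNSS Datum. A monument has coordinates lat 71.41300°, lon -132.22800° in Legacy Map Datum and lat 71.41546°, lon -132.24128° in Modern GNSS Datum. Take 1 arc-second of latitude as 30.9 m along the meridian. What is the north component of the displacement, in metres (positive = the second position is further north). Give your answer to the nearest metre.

ΔN = 274 m

Δφ = 71.41546° − 71.41300° = +0.00246°; Δλ = -132.24128° − -132.22800° = -0.01328°.
1° of latitude = 3600 × 30.90 = 111240 m.
ΔN = Δφ × 111240 = 273.7 m; ΔE = Δλ × 111240 × cos(71.41300°) = -0.01328 × 111240 × 0.318744 = -470.9 m.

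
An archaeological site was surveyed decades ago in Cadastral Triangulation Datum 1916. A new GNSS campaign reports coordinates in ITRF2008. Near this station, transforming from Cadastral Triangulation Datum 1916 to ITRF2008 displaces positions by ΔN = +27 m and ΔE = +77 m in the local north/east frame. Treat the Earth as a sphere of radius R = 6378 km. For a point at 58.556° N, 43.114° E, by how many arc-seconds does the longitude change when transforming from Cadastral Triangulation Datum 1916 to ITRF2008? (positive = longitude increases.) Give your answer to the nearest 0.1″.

At latitude 58.556°, cos φ = 0.521665.
One radian of longitude at latitude φ spans R cos φ, so Δλ = ΔE / (R cos φ) = 77.0 / (6378000 × 0.521665) = 2.3143e-05 rad = 4.774″.

Δλ = 4.8″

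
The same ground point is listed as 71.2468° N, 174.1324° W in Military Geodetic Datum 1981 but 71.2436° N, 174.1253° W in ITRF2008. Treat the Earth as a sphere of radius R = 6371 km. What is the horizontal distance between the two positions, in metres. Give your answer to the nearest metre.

437 m

Δφ = 71.2436° − 71.2468° = -0.0032°; Δλ = -174.1253° − -174.1324° = +0.0071°.
1° along a meridian = πR/180 = 111195 m.
ΔN = Δφ × 111195 = -355.8 m; ΔE = Δλ × 111195 × cos(71.2468°) = +0.0071 × 111195 × 0.321492 = 253.8 m.
Distance = √(ΔE² + ΔN²) = √(253.8² + (-355.8)²) = 437.1 m.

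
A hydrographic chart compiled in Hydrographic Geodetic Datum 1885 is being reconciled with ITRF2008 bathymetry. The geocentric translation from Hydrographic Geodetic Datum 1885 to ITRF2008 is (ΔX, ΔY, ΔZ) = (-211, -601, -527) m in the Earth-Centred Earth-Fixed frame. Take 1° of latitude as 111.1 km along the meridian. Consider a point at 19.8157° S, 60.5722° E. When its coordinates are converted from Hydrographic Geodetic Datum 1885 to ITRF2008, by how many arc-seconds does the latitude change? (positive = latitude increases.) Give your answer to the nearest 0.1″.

Δφ = -23.0″

sin φ = -0.338996, cos φ = 0.940788, sin λ = 0.870976, cos λ = 0.491326.
North component: ΔN = −sin φ cos λ·ΔX − sin φ sin λ·ΔY + cos φ·ΔZ = −(-0.338996)(0.491326)(-211) − (-0.338996)(0.870976)(-601) + (0.940788)(-527) = -708.39 m.
1° of latitude spans 111100 m, so Δφ = -708.39 / 111100 × 3600 = -22.954″.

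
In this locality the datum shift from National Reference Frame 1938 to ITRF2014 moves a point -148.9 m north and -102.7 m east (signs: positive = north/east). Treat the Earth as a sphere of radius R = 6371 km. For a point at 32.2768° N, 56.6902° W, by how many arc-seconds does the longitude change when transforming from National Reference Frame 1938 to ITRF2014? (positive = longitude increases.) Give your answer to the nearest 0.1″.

Δλ = -3.9″

At latitude 32.2768°, cos φ = 0.845478.
One radian of longitude at latitude φ spans R cos φ, so Δλ = ΔE / (R cos φ) = -102.7 / (6371000 × 0.845478) = -1.9066e-05 rad = -3.933″.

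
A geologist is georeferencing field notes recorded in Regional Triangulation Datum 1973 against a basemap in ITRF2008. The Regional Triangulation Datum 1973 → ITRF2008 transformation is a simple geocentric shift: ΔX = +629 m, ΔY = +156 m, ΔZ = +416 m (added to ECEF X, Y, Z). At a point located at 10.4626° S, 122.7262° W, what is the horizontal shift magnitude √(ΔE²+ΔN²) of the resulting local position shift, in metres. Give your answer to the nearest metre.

The local east axis at (φ, λ) is (−sin λ, cos λ, 0), so ΔE = −sin(-122.7262°)·629 + cos(-122.7262°)·156 = 444.82 m.
The local north axis is (−sin φ cos λ, −sin φ sin λ, cos φ), giving ΔN = -61.752 − 23.832 + 409.083 = 323.50 m.
Horizontal magnitude = √(ΔE² + ΔN²) = √(444.82² + 323.50²) = 550.01 m.

550 m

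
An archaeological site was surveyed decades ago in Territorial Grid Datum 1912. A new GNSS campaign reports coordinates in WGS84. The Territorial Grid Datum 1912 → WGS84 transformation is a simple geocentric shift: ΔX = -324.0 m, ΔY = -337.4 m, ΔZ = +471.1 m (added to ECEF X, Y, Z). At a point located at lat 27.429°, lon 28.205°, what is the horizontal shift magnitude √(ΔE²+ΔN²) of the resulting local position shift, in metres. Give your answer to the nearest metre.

The local east axis at (φ, λ) is (−sin λ, cos λ, 0), so ΔE = −sin(28.205°)·(-324.0) + cos(28.205°)·(-337.4) = -144.21 m.
The local north axis is (−sin φ cos λ, −sin φ sin λ, cos φ), giving ΔN = 131.529 + 73.457 + 418.140 = 623.13 m.
Horizontal magnitude = √(ΔE² + ΔN²) = √((-144.21)² + 623.13²) = 639.59 m.

640 m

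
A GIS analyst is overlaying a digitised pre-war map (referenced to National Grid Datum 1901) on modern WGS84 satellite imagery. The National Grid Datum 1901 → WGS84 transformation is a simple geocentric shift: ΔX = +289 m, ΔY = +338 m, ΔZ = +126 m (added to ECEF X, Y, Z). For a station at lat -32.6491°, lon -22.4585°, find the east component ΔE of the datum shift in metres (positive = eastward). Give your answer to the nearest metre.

The local east axis at (φ, λ) is (−sin λ, cos λ, 0), so ΔE = −sin(-22.4585°)·289 + cos(-22.4585°)·338 = 422.77 m.

ΔE = 423 m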